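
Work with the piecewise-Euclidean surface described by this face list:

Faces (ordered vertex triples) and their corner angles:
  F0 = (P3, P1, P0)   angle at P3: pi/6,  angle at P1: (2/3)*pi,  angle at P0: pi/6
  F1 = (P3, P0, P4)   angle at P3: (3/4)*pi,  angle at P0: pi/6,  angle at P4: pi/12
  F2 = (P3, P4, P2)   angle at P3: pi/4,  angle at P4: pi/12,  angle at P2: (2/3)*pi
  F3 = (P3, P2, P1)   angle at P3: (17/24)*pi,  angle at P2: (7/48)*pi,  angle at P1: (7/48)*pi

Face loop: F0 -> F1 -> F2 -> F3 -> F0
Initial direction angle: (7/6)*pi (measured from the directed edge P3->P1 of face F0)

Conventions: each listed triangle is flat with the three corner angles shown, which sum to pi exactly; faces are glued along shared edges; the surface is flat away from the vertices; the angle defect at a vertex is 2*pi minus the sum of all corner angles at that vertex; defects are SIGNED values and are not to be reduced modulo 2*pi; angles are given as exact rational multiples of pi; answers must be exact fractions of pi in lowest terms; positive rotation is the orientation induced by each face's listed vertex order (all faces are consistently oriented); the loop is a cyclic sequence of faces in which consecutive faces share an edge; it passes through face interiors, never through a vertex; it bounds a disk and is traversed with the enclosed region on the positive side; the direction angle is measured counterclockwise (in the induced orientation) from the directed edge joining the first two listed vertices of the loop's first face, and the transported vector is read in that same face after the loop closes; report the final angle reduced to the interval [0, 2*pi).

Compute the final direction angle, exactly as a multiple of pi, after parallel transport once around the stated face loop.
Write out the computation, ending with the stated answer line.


enclosed vertex P3: corner angles sum to (15/8)*pi, defect = 2*pi - (15/8)*pi = pi/8
the rotation equals the total enclosed defect, so the final angle is initial + defects (mod 2*pi)
final angle = (7/6)*pi + pi/8 = (31/24)*pi (mod 2*pi)

Answer: final direction angle = (31/24)*pi


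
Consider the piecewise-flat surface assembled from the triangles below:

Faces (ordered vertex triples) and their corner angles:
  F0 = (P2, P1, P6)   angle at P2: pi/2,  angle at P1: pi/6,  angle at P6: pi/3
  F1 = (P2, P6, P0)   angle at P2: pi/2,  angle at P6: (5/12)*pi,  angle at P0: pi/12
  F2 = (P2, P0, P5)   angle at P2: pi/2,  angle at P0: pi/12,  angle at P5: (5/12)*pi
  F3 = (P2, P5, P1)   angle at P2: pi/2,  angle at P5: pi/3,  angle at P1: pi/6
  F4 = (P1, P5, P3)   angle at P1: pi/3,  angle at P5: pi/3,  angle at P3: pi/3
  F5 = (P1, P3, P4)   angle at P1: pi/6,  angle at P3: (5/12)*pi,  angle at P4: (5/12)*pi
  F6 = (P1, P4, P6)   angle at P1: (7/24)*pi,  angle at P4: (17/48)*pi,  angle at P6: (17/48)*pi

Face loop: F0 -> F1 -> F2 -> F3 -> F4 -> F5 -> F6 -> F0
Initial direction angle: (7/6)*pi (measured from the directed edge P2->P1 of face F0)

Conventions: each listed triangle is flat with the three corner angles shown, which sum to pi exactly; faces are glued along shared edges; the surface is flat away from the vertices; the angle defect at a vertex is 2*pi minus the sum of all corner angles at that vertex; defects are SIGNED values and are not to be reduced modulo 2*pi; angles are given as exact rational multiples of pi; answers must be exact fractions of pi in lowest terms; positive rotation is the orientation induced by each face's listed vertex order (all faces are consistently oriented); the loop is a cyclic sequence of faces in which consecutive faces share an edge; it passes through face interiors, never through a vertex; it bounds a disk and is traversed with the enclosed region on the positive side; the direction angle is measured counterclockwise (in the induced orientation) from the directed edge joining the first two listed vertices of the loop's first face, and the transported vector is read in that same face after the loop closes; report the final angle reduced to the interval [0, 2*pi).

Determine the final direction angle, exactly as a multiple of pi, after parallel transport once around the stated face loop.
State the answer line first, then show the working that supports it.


Answer: final direction angle = pi/24

enclosed vertex P1: corner angles sum to (9/8)*pi, defect = 2*pi - (9/8)*pi = (7/8)*pi
enclosed vertex P2: corner angles sum to 2*pi, defect = 2*pi - 2*pi = 0
the rotation equals the total enclosed defect, so the final angle is initial + defects (mod 2*pi)
final angle = (7/6)*pi + (7/8)*pi = pi/24 (mod 2*pi)


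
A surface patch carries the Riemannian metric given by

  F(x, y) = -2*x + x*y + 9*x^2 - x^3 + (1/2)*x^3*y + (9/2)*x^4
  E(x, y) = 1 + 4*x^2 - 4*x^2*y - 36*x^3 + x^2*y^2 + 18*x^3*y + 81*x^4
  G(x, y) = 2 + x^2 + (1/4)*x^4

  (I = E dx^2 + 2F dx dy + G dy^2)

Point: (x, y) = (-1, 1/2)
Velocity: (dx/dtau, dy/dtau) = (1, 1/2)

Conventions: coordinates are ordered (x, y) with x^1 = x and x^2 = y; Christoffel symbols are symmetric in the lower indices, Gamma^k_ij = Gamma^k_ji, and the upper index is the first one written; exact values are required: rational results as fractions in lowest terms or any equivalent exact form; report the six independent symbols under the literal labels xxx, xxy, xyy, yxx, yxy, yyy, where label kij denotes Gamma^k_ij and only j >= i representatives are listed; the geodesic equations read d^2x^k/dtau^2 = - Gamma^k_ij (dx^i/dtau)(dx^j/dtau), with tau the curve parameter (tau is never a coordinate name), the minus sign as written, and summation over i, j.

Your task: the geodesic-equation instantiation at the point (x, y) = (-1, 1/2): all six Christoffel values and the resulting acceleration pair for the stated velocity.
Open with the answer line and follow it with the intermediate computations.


Answer: Gamma_xxx = -819/454, Gamma_xxy = -21/227, Gamma_xyy = 0, Gamma_yxx = -117/454, Gamma_yxy = -3/227, Gamma_yyy = 0; accelerations (d^2x/dtau^2, d^2y/dtau^2) = (861/454, 123/454)

E = 445/4, F = 63/4, G = 13/4 at the point
E_x = -819/2, E_y = -21, F_x = -159/4, F_y = -3/2, G_x = -3, G_y = 0
EG - F^2 = 227/2;  g^inv = (2/227) * [[13/4, -63/4], [-63/4, 445/4]]
first-kind symbols [ij,l] = (1/2)(d_i g_jl + d_j g_il - d_l g_ij): [xx,x] = E_x/2 = -819/4, [xx,y] = F_x - E_y/2 = -117/4, [xy,x] = E_y/2 = -21/2, [xy,y] = G_x/2 = -3/2, [yy,x] = F_y - G_x/2 = 0, [yy,y] = G_y/2 = 0
Gamma^x_ij = (G*[ij,x] - F*[ij,y])/(EG - F^2), Gamma^y_ij = (E*[ij,y] - F*[ij,x])/(EG - F^2)
Gamma_xxx = -819/454, Gamma_xxy = -21/227, Gamma_xyy = 0, Gamma_yxx = -117/454, Gamma_yxy = -3/227, Gamma_yyy = 0
d^2x/dtau^2 = -(Gamma_xxx*(1)^2 + 2*Gamma_xxy*(1)*(1/2) + Gamma_xyy*(1/2)^2) = 861/454
d^2y/dtau^2 = -(Gamma_yxx*(1)^2 + 2*Gamma_yxy*(1)*(1/2) + Gamma_yyy*(1/2)^2) = 123/454


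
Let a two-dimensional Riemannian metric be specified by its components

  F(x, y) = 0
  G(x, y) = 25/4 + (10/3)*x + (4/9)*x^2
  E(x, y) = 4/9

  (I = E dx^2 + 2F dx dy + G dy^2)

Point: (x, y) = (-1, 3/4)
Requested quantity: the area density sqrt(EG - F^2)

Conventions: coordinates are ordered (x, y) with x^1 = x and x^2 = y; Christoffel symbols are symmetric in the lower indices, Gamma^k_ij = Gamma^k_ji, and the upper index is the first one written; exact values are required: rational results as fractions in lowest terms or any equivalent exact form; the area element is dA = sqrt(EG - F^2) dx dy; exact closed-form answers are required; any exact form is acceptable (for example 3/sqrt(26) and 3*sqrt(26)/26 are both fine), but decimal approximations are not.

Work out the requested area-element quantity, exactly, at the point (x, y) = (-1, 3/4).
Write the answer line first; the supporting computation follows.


Answer: sqrt(EG - F^2) = 11/9

E = 4/9, F = 0, G = 121/36; EG - F^2 = 121/81


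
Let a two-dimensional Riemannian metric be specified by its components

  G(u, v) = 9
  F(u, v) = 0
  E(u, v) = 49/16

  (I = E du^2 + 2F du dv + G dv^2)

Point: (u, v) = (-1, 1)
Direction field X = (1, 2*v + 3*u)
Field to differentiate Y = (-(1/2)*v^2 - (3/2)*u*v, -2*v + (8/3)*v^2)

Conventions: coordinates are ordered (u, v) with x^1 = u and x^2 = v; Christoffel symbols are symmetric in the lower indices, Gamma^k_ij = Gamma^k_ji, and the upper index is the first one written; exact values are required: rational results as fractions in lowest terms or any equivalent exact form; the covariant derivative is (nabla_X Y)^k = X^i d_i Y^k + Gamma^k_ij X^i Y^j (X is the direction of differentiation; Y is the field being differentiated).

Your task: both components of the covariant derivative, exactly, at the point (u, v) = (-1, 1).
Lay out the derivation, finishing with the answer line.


E = 49/16, F = 0, G = 9 at the point
E_u = 0, E_v = 0, F_u = 0, F_v = 0, G_u = 0, G_v = 0
EG - F^2 = 441/16;  g^inv = (16/441) * [[9, 0], [0, 49/16]]
first-kind symbols [ij,l] = (1/2)(d_i g_jl + d_j g_il - d_l g_ij): [uu,u] = E_u/2 = 0, [uu,v] = F_u - E_v/2 = 0, [uv,u] = E_v/2 = 0, [uv,v] = G_u/2 = 0, [vv,u] = F_v - G_u/2 = 0, [vv,v] = G_v/2 = 0
Gamma^u_ij = (G*[ij,u] - F*[ij,v])/(EG - F^2), Gamma^v_ij = (E*[ij,v] - F*[ij,u])/(EG - F^2)
Gamma_uuu = 0, Gamma_uuv = 0, Gamma_uvv = 0, Gamma_vuu = 0, Gamma_vuv = 0, Gamma_vvv = 0
X = (1, -1), Y = (1, 2/3) at the point

Answer: (nabla_X Y)^u = -2, (nabla_X Y)^v = -10/3


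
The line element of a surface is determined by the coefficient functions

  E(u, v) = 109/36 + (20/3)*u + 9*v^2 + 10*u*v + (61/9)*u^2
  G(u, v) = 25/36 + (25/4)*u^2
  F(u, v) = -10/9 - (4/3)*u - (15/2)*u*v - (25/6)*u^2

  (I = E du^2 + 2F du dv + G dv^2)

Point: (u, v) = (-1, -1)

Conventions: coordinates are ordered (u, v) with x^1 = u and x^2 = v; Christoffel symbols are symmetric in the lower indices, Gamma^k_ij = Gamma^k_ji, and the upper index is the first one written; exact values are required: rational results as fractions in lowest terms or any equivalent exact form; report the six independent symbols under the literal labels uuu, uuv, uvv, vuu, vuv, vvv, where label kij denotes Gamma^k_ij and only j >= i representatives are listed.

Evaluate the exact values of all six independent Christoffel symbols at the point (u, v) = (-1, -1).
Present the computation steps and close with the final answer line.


E = 797/36, F = -103/9, G = 125/18 at the point
E_u = -152/9, E_v = -28, F_u = 29/2, F_v = 15/2, G_u = -25/2, G_v = 0
EG - F^2 = 14753/648;  g^inv = (648/14753) * [[125/18, 103/9], [103/9, 797/36]]
first-kind symbols [ij,l] = (1/2)(d_i g_jl + d_j g_il - d_l g_ij): [uu,u] = E_u/2 = -76/9, [uu,v] = F_u - E_v/2 = 57/2, [uv,u] = E_v/2 = -14, [uv,v] = G_u/2 = -25/4, [vv,u] = F_v - G_u/2 = 55/4, [vv,v] = G_v/2 = 0
Gamma^u_ij = (G*[ij,u] - F*[ij,v])/(EG - F^2), Gamma^v_ij = (E*[ij,v] - F*[ij,u])/(EG - F^2)

Answer: Gamma_uuu = 173356/14753, Gamma_uuv = -109350/14753, Gamma_uvv = 61875/14753, Gamma_vuu = 346237/14753, Gamma_vuv = -386973/29506, Gamma_vvv = 101970/14753


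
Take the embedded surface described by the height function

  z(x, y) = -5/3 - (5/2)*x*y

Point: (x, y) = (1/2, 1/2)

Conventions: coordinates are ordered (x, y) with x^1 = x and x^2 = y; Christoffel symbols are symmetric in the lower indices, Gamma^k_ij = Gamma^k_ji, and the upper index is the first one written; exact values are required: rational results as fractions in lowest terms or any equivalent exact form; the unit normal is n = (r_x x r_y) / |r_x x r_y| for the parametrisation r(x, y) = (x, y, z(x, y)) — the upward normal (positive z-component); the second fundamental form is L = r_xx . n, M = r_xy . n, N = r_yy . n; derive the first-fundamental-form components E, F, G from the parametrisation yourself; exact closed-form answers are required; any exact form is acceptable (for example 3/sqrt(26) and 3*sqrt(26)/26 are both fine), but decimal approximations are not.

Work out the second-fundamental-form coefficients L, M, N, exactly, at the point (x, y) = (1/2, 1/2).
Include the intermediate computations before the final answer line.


z_x = -5/4, z_y = -5/4, z_xx = 0, z_xy = -5/2, z_yy = 0
E = 41/16, F = 25/16, G = 41/16; answer radicand W^2 = 33/8
unnormalised second-form numerators: l = 0, m = -5/2, n = 0; L = l/sqrt(33/8), and similarly M = m/sqrt(W^2), N = n/sqrt(W^2)

Answer: L = 0, M = -5*sqrt(66)/33, N = 0


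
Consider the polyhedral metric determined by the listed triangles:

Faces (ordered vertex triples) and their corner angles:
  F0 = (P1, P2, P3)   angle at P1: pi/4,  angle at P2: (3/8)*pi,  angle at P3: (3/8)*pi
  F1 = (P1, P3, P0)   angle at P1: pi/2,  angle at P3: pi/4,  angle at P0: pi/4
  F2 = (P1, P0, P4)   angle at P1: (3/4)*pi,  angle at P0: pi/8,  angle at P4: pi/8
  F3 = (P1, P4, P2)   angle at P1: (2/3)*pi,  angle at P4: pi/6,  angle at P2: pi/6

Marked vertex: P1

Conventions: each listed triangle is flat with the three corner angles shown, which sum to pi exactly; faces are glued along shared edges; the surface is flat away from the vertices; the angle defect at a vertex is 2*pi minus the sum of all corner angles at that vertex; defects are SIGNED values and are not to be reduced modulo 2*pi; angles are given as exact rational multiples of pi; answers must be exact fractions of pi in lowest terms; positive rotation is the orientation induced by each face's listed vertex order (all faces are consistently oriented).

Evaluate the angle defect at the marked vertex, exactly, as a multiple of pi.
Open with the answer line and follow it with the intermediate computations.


Answer: defect(P1) = -pi/6

Sum of corner angles at P1: (13/6)*pi
defect = 2*pi - (13/6)*pi


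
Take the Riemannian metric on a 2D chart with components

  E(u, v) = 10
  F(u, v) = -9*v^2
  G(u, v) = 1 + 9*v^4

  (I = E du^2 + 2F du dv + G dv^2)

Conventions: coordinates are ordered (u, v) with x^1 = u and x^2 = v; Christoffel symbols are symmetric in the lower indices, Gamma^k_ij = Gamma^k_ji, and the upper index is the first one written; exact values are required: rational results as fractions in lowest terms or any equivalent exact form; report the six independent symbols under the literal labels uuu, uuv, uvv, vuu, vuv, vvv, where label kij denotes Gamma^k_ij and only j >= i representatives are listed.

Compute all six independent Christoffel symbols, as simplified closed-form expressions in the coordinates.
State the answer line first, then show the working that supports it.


Answer: Gamma_uuu = 0, Gamma_uuv = 0, Gamma_uvv = -18*v/(9*v^4 + 10), Gamma_vuu = 0, Gamma_vuv = 0, Gamma_vvv = 18*v^3/(9*v^4 + 10)

E = 10; F = -9*v^2; G = 1 + 9*v^4
Gamma^k_ij = (1/2) g^{kl} (d_i g_jl + d_j g_il - d_l g_ij), with g^inv = (1/(EG-F^2)) [[G, -F], [-F, E]]
first partials: E_u = 0, E_v = 0, F_u = 0, F_v = -18*v, G_u = 0, G_v = 36*v^3
D = EG - F^2 = 10 + 9*v^4
expanded: Gamma^u_uu = (G E_u - 2F F_u + F E_v)/(2D), Gamma^u_uv = (G E_v - F G_u)/(2D), Gamma^u_vv = (2G F_v - G G_u - F G_v)/(2D), Gamma^v_uu = (2E F_u - E E_v - F E_u)/(2D), Gamma^v_uv = (E G_u - F E_v)/(2D), Gamma^v_vv = (E G_v - 2F F_v + F G_u)/(2D); substitute and cancel common factors


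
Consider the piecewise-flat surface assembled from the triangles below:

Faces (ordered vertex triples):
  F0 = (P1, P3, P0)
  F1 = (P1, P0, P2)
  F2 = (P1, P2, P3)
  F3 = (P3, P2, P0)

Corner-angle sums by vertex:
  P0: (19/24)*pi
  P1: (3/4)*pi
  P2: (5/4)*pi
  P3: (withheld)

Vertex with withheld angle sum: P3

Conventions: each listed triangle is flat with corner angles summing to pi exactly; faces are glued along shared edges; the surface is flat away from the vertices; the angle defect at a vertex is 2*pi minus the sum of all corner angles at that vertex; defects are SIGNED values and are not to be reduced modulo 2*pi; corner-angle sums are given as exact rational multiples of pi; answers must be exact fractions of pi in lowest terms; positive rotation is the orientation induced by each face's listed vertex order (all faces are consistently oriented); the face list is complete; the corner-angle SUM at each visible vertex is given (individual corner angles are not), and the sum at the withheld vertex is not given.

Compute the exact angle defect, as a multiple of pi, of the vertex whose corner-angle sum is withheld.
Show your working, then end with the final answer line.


V = 4, E = 6, F = 4; chi = V - E + F = 2
Gauss-Bonnet: total defect = 2*pi*chi = 4*pi; visible defects sum to (77/24)*pi

Answer: defect(P3) = (19/24)*pi


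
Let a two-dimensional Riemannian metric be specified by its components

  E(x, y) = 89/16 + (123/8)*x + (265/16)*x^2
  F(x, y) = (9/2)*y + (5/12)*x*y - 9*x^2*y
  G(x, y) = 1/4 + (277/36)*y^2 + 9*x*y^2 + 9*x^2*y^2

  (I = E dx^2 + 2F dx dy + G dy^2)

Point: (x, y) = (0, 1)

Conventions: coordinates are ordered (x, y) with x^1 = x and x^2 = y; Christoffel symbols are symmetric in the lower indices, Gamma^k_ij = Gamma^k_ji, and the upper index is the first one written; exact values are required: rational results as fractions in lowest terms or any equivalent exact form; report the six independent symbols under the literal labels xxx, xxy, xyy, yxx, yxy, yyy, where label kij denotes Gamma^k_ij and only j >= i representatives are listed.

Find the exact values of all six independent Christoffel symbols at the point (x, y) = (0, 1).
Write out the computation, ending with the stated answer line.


E = 89/16, F = 9/2, G = 143/18 at the point
E_x = 123/8, E_y = 0, F_x = 5/12, F_y = 9/2, G_x = 9, G_y = 277/18
EG - F^2 = 6895/288;  g^inv = (288/6895) * [[143/18, -9/2], [-9/2, 89/16]]
first-kind symbols [ij,l] = (1/2)(d_i g_jl + d_j g_il - d_l g_ij): [xx,x] = E_x/2 = 123/16, [xx,y] = F_x - E_y/2 = 5/12, [xy,x] = E_y/2 = 0, [xy,y] = G_x/2 = 9/2, [yy,x] = F_y - G_x/2 = 0, [yy,y] = G_y/2 = 277/36
Gamma^x_ij = (G*[ij,x] - F*[ij,y])/(EG - F^2), Gamma^y_ij = (E*[ij,y] - F*[ij,x])/(EG - F^2)

Answer: Gamma_xxx = 17049/6895, Gamma_xxy = -5832/6895, Gamma_xyy = -9972/6895, Gamma_yxx = -18591/13790, Gamma_yxy = 7209/6895, Gamma_yyy = 24653/13790


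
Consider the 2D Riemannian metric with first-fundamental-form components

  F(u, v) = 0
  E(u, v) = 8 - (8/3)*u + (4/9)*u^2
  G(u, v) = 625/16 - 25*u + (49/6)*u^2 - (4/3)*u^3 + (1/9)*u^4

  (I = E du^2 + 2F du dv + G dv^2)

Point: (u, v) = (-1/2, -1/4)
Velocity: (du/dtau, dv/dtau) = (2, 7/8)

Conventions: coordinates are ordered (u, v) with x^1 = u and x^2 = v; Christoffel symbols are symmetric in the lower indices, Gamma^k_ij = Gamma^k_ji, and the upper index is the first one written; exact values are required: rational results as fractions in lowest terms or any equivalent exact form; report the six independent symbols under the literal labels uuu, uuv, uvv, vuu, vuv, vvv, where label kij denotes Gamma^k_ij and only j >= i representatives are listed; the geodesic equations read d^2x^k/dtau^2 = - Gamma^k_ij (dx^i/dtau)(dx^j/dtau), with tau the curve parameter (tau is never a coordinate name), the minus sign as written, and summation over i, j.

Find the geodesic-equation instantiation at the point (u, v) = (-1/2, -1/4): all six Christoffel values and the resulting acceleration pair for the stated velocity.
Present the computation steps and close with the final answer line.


E = 85/9, F = 0, G = 484/9 at the point
E_u = -28/9, E_v = 0, F_u = 0, F_v = 0, G_u = -308/9, G_v = 0
EG - F^2 = 41140/81;  g^inv = (81/41140) * [[484/9, 0], [0, 85/9]]
first-kind symbols [ij,l] = (1/2)(d_i g_jl + d_j g_il - d_l g_ij): [uu,u] = E_u/2 = -14/9, [uu,v] = F_u - E_v/2 = 0, [uv,u] = E_v/2 = 0, [uv,v] = G_u/2 = -154/9, [vv,u] = F_v - G_u/2 = 154/9, [vv,v] = G_v/2 = 0
Gamma^u_ij = (G*[ij,u] - F*[ij,v])/(EG - F^2), Gamma^v_ij = (E*[ij,v] - F*[ij,u])/(EG - F^2)
Gamma_uuu = -14/85, Gamma_uuv = 0, Gamma_uvv = 154/85, Gamma_vuu = 0, Gamma_vuv = -7/22, Gamma_vvv = 0
d^2u/dtau^2 = -(Gamma_uuu*(2)^2 + 2*Gamma_uuv*(2)*(7/8) + Gamma_uvv*(7/8)^2) = -1981/2720
d^2v/dtau^2 = -(Gamma_vuu*(2)^2 + 2*Gamma_vuv*(2)*(7/8) + Gamma_vvv*(7/8)^2) = 49/44

Answer: Gamma_uuu = -14/85, Gamma_uuv = 0, Gamma_uvv = 154/85, Gamma_vuu = 0, Gamma_vuv = -7/22, Gamma_vvv = 0; accelerations (d^2u/dtau^2, d^2v/dtau^2) = (-1981/2720, 49/44)


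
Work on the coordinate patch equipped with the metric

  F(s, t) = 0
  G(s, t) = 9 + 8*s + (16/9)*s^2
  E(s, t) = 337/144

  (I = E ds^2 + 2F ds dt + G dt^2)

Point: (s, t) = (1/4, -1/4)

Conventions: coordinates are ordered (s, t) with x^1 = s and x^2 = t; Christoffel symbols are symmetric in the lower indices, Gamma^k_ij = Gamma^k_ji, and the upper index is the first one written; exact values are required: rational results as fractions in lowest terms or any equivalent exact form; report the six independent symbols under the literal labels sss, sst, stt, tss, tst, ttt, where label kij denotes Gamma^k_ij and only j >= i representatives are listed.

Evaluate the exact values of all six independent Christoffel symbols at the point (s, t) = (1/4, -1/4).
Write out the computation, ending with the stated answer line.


E = 337/144, F = 0, G = 100/9 at the point
E_s = 0, E_t = 0, F_s = 0, F_t = 0, G_s = 80/9, G_t = 0
EG - F^2 = 8425/324;  g^inv = (324/8425) * [[100/9, 0], [0, 337/144]]
first-kind symbols [ij,l] = (1/2)(d_i g_jl + d_j g_il - d_l g_ij): [ss,s] = E_s/2 = 0, [ss,t] = F_s - E_t/2 = 0, [st,s] = E_t/2 = 0, [st,t] = G_s/2 = 40/9, [tt,s] = F_t - G_s/2 = -40/9, [tt,t] = G_t/2 = 0
Gamma^s_ij = (G*[ij,s] - F*[ij,t])/(EG - F^2), Gamma^t_ij = (E*[ij,t] - F*[ij,s])/(EG - F^2)

Answer: Gamma_sss = 0, Gamma_sst = 0, Gamma_stt = -640/337, Gamma_tss = 0, Gamma_tst = 2/5, Gamma_ttt = 0


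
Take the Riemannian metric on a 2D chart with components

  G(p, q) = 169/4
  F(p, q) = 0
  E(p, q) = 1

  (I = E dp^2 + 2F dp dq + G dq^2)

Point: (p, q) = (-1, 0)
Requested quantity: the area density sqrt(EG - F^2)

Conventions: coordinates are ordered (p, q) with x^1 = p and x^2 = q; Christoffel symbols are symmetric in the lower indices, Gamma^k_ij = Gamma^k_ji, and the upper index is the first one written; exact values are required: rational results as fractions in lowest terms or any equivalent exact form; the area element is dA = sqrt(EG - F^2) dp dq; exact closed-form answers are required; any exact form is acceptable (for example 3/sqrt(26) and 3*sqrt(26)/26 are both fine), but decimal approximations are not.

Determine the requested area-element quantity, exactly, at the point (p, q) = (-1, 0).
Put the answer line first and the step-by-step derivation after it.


Answer: sqrt(EG - F^2) = 13/2

E = 1, F = 0, G = 169/4; EG - F^2 = 169/4


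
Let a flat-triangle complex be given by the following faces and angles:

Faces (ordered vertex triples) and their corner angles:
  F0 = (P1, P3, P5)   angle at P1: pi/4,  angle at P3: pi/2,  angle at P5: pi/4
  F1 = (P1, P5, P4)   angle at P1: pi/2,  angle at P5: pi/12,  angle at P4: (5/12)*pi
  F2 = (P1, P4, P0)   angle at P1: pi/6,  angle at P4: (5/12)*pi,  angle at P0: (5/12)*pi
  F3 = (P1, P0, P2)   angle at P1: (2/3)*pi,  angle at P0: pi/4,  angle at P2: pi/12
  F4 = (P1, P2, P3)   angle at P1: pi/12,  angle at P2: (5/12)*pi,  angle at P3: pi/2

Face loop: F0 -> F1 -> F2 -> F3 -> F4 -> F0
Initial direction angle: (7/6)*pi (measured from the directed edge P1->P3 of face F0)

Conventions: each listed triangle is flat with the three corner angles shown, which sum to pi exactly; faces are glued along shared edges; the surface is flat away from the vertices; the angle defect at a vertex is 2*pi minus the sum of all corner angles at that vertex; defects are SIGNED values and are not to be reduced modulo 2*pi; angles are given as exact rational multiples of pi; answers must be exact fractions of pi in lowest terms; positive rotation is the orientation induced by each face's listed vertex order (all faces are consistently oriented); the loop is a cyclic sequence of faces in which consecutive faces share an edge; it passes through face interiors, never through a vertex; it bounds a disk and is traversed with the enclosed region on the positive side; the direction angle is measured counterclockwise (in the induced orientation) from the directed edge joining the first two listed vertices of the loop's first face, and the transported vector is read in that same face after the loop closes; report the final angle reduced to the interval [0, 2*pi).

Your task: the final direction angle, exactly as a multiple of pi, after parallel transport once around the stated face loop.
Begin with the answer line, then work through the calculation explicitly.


Answer: final direction angle = (3/2)*pi

enclosed vertex P1: corner angles sum to (5/3)*pi, defect = 2*pi - (5/3)*pi = pi/3
the rotation equals the total enclosed defect, so the final angle is initial + defects (mod 2*pi)
final angle = (7/6)*pi + pi/3 = (3/2)*pi (mod 2*pi)


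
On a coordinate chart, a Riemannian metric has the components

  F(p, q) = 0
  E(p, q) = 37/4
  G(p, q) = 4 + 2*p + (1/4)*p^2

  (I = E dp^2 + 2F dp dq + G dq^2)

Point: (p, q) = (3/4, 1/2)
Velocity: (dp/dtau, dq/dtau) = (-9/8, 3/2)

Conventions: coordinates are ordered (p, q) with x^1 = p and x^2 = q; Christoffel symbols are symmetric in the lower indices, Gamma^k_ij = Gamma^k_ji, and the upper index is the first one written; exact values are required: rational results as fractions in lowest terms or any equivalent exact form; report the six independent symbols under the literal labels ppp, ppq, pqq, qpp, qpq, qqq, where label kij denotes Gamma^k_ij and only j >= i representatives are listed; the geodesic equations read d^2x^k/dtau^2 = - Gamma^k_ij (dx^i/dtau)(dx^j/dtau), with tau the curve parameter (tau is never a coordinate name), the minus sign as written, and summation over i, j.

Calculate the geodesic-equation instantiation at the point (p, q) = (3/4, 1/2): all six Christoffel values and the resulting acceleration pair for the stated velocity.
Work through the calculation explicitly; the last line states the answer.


E = 37/4, F = 0, G = 361/64 at the point
E_p = 0, E_q = 0, F_p = 0, F_q = 0, G_p = 19/8, G_q = 0
EG - F^2 = 13357/256;  g^inv = (256/13357) * [[361/64, 0], [0, 37/4]]
first-kind symbols [ij,l] = (1/2)(d_i g_jl + d_j g_il - d_l g_ij): [pp,p] = E_p/2 = 0, [pp,q] = F_p - E_q/2 = 0, [pq,p] = E_q/2 = 0, [pq,q] = G_p/2 = 19/16, [qq,p] = F_q - G_p/2 = -19/16, [qq,q] = G_q/2 = 0
Gamma^p_ij = (G*[ij,p] - F*[ij,q])/(EG - F^2), Gamma^q_ij = (E*[ij,q] - F*[ij,p])/(EG - F^2)
Gamma_ppp = 0, Gamma_ppq = 0, Gamma_pqq = -19/148, Gamma_qpp = 0, Gamma_qpq = 4/19, Gamma_qqq = 0
d^2p/dtau^2 = -(Gamma_ppp*(-9/8)^2 + 2*Gamma_ppq*(-9/8)*(3/2) + Gamma_pqq*(3/2)^2) = 171/592
d^2q/dtau^2 = -(Gamma_qpp*(-9/8)^2 + 2*Gamma_qpq*(-9/8)*(3/2) + Gamma_qqq*(3/2)^2) = 27/38

Answer: Gamma_ppp = 0, Gamma_ppq = 0, Gamma_pqq = -19/148, Gamma_qpp = 0, Gamma_qpq = 4/19, Gamma_qqq = 0; accelerations (d^2p/dtau^2, d^2q/dtau^2) = (171/592, 27/38)


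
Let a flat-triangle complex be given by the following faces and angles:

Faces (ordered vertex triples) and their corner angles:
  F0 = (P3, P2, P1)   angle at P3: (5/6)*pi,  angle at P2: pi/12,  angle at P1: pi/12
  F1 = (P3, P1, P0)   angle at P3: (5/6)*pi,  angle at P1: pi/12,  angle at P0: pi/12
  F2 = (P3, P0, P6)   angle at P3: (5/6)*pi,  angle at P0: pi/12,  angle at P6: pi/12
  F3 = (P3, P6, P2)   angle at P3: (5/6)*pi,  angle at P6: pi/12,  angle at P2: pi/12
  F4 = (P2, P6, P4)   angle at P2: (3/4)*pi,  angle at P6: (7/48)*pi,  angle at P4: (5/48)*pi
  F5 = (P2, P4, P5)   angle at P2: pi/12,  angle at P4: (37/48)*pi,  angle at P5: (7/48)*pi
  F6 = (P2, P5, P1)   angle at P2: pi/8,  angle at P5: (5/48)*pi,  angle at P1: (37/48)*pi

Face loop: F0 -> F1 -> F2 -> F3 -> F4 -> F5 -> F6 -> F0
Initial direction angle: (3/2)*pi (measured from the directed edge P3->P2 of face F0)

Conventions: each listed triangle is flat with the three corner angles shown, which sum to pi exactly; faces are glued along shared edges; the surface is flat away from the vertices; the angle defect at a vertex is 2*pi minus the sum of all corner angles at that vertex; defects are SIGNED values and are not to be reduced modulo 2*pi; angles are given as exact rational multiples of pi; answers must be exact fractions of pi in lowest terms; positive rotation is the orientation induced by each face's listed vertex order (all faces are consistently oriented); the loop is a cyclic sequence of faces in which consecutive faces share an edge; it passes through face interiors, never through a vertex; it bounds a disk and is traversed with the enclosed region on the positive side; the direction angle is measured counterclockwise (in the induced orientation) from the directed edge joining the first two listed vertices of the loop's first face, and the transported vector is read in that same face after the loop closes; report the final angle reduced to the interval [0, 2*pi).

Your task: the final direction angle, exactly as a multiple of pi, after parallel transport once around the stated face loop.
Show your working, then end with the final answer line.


enclosed vertex P2: corner angles sum to (9/8)*pi, defect = 2*pi - (9/8)*pi = (7/8)*pi
enclosed vertex P3: corner angles sum to (10/3)*pi, defect = 2*pi - (10/3)*pi = (-4/3)*pi
summing the enclosed defects onto the initial angle, mod 2*pi in the induced orientation:
final angle = (3/2)*pi - (11/24)*pi = (25/24)*pi (mod 2*pi)

Answer: final direction angle = (25/24)*pi


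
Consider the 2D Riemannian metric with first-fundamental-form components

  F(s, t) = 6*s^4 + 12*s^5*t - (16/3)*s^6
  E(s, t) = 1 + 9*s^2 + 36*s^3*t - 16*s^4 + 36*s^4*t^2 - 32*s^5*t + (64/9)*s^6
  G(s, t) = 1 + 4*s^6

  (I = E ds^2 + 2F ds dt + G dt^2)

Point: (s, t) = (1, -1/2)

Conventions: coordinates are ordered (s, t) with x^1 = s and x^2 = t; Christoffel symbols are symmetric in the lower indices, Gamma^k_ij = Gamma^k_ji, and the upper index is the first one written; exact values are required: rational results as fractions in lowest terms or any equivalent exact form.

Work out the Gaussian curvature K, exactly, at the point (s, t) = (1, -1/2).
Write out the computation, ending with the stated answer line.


E = 73/9, F = -16/3, G = 5, EG - F^2 = 109/9 at the point
E_s = 176/3, E_t = -32, F_s = -38, F_t = 12, G_s = 24, G_t = 0
E_tt = 72, F_st = 60, G_ss = 120
By Brioschi, K is (det M1 - det M2) divided by (EG - F^2) squared.
M1 = [[-E_tt/2 + F_st - G_ss/2, E_s/2, F_s - E_t/2], [F_t - G_s/2, E, F], [G_t/2, F, G]] = [[-36, 88/3, -22], [0, 73/9, -16/3], [0, -16/3, 5]]; det M1 = -436
M2 = [[0, E_t/2, G_s/2], [E_t/2, E, F], [G_s/2, F, G]] = [[0, -16, 12], [-16, 73/9, -16/3], [12, -16/3, 5]]; det M2 = -400
det M1 - det M2 = -36; K = -36 / (109/9)^2 = -2916/11881

Answer: K = -2916/11881


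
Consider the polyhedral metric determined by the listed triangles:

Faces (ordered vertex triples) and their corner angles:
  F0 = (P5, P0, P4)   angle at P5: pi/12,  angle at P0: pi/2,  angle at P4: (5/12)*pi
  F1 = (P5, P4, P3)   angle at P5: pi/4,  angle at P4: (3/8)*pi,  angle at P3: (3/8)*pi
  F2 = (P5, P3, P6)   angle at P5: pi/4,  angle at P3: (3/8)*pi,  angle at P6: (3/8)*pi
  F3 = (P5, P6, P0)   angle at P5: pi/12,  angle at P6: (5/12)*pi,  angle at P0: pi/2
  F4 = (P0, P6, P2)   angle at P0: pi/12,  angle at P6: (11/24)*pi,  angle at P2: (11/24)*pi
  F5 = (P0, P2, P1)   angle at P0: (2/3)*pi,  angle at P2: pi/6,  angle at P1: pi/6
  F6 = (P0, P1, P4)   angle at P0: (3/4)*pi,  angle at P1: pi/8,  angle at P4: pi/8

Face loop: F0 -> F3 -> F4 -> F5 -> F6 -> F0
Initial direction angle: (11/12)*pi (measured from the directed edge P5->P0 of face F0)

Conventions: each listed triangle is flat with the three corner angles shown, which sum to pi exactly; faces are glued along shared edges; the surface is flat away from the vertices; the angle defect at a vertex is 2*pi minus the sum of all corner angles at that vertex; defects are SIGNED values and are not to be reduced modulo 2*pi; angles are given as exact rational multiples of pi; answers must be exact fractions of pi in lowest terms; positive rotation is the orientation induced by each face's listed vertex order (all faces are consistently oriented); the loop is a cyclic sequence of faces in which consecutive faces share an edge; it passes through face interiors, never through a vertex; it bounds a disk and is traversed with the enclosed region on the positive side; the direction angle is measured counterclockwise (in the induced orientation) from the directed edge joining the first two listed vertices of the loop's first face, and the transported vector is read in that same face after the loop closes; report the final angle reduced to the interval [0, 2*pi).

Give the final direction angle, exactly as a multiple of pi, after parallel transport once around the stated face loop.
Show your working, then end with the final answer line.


enclosed vertex P0: corner angles sum to (5/2)*pi, defect = 2*pi - (5/2)*pi = -pi/2
the rotation equals the total enclosed defect, so the final angle is initial + defects (mod 2*pi)
final angle = (11/12)*pi - pi/2 = (5/12)*pi (mod 2*pi)

Answer: final direction angle = (5/12)*pi


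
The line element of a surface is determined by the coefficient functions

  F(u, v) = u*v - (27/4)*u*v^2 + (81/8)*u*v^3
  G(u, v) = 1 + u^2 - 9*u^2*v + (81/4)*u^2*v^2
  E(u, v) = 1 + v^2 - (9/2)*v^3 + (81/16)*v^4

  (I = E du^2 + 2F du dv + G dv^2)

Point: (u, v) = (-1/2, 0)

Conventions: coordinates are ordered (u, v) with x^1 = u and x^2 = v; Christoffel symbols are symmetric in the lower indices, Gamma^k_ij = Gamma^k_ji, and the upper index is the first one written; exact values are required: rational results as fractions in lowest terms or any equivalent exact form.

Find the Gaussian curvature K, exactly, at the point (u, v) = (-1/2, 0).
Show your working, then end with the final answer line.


E = 1, F = 0, G = 5/4, EG - F^2 = 5/4 at the point
E_u = 0, E_v = 0, F_u = 0, F_v = -1/2, G_u = -1, G_v = -9/4
E_vv = 2, F_uv = 1, G_uu = 2
Using the Brioschi determinant formula for K from the metric derivatives:
M1 = [[-E_vv/2 + F_uv - G_uu/2, E_u/2, F_u - E_v/2], [F_v - G_u/2, E, F], [G_v/2, F, G]] = [[-1, 0, 0], [0, 1, 0], [-9/8, 0, 5/4]]; det M1 = -5/4
M2 = [[0, E_v/2, G_u/2], [E_v/2, E, F], [G_u/2, F, G]] = [[0, 0, -1/2], [0, 1, 0], [-1/2, 0, 5/4]]; det M2 = -1/4
det M1 - det M2 = -1; K = -1 / (5/4)^2 = -16/25

Answer: K = -16/25


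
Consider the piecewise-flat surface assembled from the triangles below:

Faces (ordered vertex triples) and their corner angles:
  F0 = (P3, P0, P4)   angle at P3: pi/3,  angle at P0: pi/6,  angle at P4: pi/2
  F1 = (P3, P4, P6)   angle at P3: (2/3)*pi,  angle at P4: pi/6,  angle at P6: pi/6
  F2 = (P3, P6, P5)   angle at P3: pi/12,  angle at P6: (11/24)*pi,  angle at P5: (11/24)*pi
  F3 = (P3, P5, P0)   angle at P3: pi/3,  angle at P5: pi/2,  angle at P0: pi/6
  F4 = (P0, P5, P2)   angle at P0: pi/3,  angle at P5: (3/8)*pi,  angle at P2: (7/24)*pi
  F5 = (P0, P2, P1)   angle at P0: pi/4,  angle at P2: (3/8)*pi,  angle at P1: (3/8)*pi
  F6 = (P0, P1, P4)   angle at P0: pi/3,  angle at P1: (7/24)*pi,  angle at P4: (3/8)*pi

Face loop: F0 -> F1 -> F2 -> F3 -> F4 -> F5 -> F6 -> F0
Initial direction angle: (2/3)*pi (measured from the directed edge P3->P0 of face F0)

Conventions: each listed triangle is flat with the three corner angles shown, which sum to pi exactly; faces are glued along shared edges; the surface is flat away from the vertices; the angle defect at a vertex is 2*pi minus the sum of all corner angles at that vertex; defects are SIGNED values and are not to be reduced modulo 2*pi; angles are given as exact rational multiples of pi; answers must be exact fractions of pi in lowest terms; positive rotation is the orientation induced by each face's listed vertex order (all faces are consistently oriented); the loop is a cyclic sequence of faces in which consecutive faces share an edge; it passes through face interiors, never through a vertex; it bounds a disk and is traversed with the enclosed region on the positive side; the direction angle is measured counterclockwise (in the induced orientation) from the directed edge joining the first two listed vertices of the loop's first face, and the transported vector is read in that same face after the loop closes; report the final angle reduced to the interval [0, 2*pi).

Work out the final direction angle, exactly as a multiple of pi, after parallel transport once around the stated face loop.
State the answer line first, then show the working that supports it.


Answer: final direction angle = 0

enclosed vertex P0: corner angles sum to (5/4)*pi, defect = 2*pi - (5/4)*pi = (3/4)*pi
enclosed vertex P3: corner angles sum to (17/12)*pi, defect = 2*pi - (17/12)*pi = (7/12)*pi
holonomy = initial angle + sum of enclosed defects (mod 2*pi), positive in the induced orientation
final angle = (2/3)*pi + (4/3)*pi = 0 (mod 2*pi)


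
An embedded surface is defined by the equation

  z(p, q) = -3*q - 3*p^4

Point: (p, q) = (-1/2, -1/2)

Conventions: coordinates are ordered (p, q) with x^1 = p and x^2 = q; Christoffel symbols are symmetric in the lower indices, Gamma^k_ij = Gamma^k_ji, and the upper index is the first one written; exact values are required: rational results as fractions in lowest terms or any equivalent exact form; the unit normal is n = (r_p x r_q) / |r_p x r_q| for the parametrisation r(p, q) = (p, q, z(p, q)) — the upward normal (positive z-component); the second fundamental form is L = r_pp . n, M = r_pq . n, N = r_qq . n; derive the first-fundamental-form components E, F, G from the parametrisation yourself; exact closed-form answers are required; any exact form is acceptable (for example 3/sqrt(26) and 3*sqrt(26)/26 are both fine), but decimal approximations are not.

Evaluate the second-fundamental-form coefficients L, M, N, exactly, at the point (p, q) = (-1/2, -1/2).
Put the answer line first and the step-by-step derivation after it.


Answer: L = -18/7, M = 0, N = 0

z_p = 3/2, z_q = -3, z_pp = -9, z_pq = 0, z_qq = 0
E = 13/4, F = -9/2, G = 10; answer radicand W^2 = 49/4
unnormalised second-form numerators: l = -9, m = 0, n = 0; L = l/sqrt(49/4), and similarly M = m/sqrt(W^2), N = n/sqrt(W^2)


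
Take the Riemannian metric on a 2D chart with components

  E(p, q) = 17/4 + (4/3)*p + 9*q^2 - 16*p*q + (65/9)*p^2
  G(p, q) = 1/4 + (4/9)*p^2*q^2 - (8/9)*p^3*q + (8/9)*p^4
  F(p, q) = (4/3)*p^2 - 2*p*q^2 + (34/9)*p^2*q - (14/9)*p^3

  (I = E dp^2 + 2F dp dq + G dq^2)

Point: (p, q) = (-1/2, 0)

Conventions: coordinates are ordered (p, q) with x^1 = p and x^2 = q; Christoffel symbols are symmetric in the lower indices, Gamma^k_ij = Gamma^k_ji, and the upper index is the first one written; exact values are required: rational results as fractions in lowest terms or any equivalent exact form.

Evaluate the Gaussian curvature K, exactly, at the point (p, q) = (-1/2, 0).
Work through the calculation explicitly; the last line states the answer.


E = 97/18, F = 19/36, G = 11/36, EG - F^2 = 197/144 at the point
E_p = -53/9, E_q = 8, F_p = -5/2, F_q = 17/18, G_p = -4/9, G_q = 1/9
E_qq = 18, F_pq = -34/9, G_pp = 8/3
Compute both Brioschi determinants and normalise by (EG - F^2)^2.
M1 = [[-E_qq/2 + F_pq - G_pp/2, E_p/2, F_p - E_q/2], [F_q - G_p/2, E, F], [G_q/2, F, G]] = [[-127/9, -53/18, -13/2], [7/6, 97/18, 19/36], [1/18, 19/36, 11/36]]; det M1 = -14870/729
M2 = [[0, E_q/2, G_p/2], [E_q/2, E, F], [G_p/2, F, G]] = [[0, 4, -2/9], [4, 97/18, 19/36], [-2/9, 19/36, 11/36]]; det M2 = -4442/729
det M1 - det M2 = -3476/243; K = -3476/243 / (197/144)^2 = -889856/116427

Answer: K = -889856/116427


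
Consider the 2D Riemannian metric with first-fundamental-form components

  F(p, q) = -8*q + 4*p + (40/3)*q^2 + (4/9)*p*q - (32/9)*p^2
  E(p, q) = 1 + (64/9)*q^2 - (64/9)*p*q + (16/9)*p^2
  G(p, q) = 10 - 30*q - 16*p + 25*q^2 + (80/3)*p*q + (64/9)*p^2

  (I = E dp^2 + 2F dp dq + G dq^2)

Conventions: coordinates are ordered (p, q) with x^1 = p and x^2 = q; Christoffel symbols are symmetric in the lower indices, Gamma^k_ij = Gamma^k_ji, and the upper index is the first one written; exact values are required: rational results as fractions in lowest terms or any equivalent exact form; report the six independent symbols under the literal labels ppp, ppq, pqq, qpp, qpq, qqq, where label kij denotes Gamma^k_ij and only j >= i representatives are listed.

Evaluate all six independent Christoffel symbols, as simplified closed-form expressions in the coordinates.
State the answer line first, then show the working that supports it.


Answer: Gamma_ppp = (16*p - 32*q)/(80*p^2 + 176*p*q - 144*p + 289*q^2 - 270*q + 90), Gamma_ppq = (-32*p + 64*q)/(80*p^2 + 176*p*q - 144*p + 289*q^2 - 270*q + 90), Gamma_pqq = (-60*p + 120*q)/(80*p^2 + 176*p*q - 144*p + 289*q^2 - 270*q + 90), Gamma_qpp = (-32*p - 60*q + 36)/(80*p^2 + 176*p*q - 144*p + 289*q^2 - 270*q + 90), Gamma_qpq = (64*p + 120*q - 72)/(80*p^2 + 176*p*q - 144*p + 289*q^2 - 270*q + 90), Gamma_qqq = (120*p + 225*q - 135)/(80*p^2 + 176*p*q - 144*p + 289*q^2 - 270*q + 90)

E = 1 + (64/9)*q^2 - (64/9)*p*q + (16/9)*p^2; F = -8*q + 4*p + (40/3)*q^2 + (4/9)*p*q - (32/9)*p^2; G = 10 - 30*q - 16*p + 25*q^2 + (80/3)*p*q + (64/9)*p^2
Gamma^k_ij = (1/2) g^{kl} (d_i g_jl + d_j g_il - d_l g_ij), with g^inv = (1/(EG-F^2)) [[G, -F], [-F, E]]
first partials: E_p = -(64/9)*q + (32/9)*p, E_q = (128/9)*q - (64/9)*p, F_p = 4 + (4/9)*q - (64/9)*p, F_q = -8 + (80/3)*q + (4/9)*p, G_p = -16 + (80/3)*q + (128/9)*p, G_q = -30 + 50*q + (80/3)*p
D = EG - F^2 = 10 - 30*q - 16*p + (289/9)*q^2 + (176/9)*p*q + (80/9)*p^2
expanded: Gamma^p_pp = (G E_p - 2F F_p + F E_q)/(2D), Gamma^p_pq = (G E_q - F G_p)/(2D), Gamma^p_qq = (2G F_q - G G_p - F G_q)/(2D), Gamma^q_pp = (2E F_p - E E_q - F E_p)/(2D), Gamma^q_pq = (E G_p - F E_q)/(2D), Gamma^q_qq = (E G_q - 2F F_q + F G_p)/(2D); substitute and cancel common factors
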